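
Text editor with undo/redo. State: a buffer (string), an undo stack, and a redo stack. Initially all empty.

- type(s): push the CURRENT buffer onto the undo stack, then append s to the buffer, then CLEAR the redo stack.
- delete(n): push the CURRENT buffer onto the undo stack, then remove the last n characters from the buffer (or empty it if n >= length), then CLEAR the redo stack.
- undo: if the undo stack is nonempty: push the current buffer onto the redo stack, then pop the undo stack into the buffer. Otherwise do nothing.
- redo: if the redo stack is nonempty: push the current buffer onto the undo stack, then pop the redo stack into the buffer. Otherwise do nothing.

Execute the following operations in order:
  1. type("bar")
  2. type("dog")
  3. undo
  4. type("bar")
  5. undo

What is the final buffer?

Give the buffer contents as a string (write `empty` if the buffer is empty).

After op 1 (type): buf='bar' undo_depth=1 redo_depth=0
After op 2 (type): buf='bardog' undo_depth=2 redo_depth=0
After op 3 (undo): buf='bar' undo_depth=1 redo_depth=1
After op 4 (type): buf='barbar' undo_depth=2 redo_depth=0
After op 5 (undo): buf='bar' undo_depth=1 redo_depth=1

Answer: bar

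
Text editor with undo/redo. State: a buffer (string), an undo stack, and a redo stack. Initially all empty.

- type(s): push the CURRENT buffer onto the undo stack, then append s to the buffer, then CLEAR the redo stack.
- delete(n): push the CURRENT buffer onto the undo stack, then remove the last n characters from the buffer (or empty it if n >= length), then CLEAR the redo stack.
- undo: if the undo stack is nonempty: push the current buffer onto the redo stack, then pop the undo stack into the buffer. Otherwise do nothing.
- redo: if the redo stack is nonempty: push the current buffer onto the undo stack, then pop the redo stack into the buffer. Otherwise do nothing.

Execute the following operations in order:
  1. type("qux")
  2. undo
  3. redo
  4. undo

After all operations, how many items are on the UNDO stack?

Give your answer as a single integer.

After op 1 (type): buf='qux' undo_depth=1 redo_depth=0
After op 2 (undo): buf='(empty)' undo_depth=0 redo_depth=1
After op 3 (redo): buf='qux' undo_depth=1 redo_depth=0
After op 4 (undo): buf='(empty)' undo_depth=0 redo_depth=1

Answer: 0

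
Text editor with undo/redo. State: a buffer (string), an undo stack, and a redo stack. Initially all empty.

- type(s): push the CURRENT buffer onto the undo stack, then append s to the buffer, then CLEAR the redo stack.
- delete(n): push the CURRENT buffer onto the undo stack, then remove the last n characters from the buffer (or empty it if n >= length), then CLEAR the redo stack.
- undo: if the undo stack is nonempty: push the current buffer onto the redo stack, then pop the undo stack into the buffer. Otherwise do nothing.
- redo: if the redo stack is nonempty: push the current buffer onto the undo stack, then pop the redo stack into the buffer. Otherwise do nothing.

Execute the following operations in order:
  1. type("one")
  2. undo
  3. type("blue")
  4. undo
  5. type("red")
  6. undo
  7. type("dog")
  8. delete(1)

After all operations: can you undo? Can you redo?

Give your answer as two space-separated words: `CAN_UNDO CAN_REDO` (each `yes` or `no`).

After op 1 (type): buf='one' undo_depth=1 redo_depth=0
After op 2 (undo): buf='(empty)' undo_depth=0 redo_depth=1
After op 3 (type): buf='blue' undo_depth=1 redo_depth=0
After op 4 (undo): buf='(empty)' undo_depth=0 redo_depth=1
After op 5 (type): buf='red' undo_depth=1 redo_depth=0
After op 6 (undo): buf='(empty)' undo_depth=0 redo_depth=1
After op 7 (type): buf='dog' undo_depth=1 redo_depth=0
After op 8 (delete): buf='do' undo_depth=2 redo_depth=0

Answer: yes no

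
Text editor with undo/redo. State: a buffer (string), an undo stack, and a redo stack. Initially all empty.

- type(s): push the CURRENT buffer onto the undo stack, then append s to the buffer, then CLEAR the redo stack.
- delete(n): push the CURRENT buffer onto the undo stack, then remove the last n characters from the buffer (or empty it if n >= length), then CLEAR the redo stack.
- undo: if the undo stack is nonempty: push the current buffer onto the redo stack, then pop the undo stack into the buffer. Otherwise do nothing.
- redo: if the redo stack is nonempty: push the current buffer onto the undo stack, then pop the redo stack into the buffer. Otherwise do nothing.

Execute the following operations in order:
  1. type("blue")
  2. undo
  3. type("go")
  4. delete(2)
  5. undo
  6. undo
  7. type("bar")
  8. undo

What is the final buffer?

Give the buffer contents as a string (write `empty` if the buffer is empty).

After op 1 (type): buf='blue' undo_depth=1 redo_depth=0
After op 2 (undo): buf='(empty)' undo_depth=0 redo_depth=1
After op 3 (type): buf='go' undo_depth=1 redo_depth=0
After op 4 (delete): buf='(empty)' undo_depth=2 redo_depth=0
After op 5 (undo): buf='go' undo_depth=1 redo_depth=1
After op 6 (undo): buf='(empty)' undo_depth=0 redo_depth=2
After op 7 (type): buf='bar' undo_depth=1 redo_depth=0
After op 8 (undo): buf='(empty)' undo_depth=0 redo_depth=1

Answer: empty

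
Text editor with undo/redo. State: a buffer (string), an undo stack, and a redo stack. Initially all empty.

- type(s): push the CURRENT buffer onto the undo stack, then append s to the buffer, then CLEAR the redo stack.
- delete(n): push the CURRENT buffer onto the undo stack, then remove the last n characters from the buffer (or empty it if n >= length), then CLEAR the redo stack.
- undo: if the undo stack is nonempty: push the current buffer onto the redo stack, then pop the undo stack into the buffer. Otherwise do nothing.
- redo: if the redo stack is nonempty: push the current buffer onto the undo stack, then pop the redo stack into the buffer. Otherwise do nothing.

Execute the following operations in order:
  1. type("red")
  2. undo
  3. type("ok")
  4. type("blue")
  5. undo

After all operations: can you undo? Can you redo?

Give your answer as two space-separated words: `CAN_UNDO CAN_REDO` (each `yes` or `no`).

Answer: yes yes

Derivation:
After op 1 (type): buf='red' undo_depth=1 redo_depth=0
After op 2 (undo): buf='(empty)' undo_depth=0 redo_depth=1
After op 3 (type): buf='ok' undo_depth=1 redo_depth=0
After op 4 (type): buf='okblue' undo_depth=2 redo_depth=0
After op 5 (undo): buf='ok' undo_depth=1 redo_depth=1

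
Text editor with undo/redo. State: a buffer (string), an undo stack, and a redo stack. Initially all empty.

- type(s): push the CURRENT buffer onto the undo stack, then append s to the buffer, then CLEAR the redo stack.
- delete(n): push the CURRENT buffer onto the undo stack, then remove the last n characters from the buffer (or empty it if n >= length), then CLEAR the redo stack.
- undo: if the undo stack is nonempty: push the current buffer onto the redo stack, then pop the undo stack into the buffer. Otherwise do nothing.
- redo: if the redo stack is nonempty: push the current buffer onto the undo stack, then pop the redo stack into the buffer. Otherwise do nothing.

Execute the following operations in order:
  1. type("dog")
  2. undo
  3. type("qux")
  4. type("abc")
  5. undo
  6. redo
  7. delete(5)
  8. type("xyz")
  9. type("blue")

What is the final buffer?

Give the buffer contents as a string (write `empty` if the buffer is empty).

After op 1 (type): buf='dog' undo_depth=1 redo_depth=0
After op 2 (undo): buf='(empty)' undo_depth=0 redo_depth=1
After op 3 (type): buf='qux' undo_depth=1 redo_depth=0
After op 4 (type): buf='quxabc' undo_depth=2 redo_depth=0
After op 5 (undo): buf='qux' undo_depth=1 redo_depth=1
After op 6 (redo): buf='quxabc' undo_depth=2 redo_depth=0
After op 7 (delete): buf='q' undo_depth=3 redo_depth=0
After op 8 (type): buf='qxyz' undo_depth=4 redo_depth=0
After op 9 (type): buf='qxyzblue' undo_depth=5 redo_depth=0

Answer: qxyzblue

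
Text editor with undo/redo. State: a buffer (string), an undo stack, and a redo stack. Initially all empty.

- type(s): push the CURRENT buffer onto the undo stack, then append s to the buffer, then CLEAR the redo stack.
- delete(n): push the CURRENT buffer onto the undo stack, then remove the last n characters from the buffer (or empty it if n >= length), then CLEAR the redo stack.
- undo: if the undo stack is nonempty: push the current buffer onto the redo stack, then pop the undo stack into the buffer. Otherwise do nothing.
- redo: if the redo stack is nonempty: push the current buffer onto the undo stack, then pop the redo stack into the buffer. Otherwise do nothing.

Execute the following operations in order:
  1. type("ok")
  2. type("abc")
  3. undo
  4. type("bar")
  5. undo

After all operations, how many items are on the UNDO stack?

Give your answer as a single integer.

After op 1 (type): buf='ok' undo_depth=1 redo_depth=0
After op 2 (type): buf='okabc' undo_depth=2 redo_depth=0
After op 3 (undo): buf='ok' undo_depth=1 redo_depth=1
After op 4 (type): buf='okbar' undo_depth=2 redo_depth=0
After op 5 (undo): buf='ok' undo_depth=1 redo_depth=1

Answer: 1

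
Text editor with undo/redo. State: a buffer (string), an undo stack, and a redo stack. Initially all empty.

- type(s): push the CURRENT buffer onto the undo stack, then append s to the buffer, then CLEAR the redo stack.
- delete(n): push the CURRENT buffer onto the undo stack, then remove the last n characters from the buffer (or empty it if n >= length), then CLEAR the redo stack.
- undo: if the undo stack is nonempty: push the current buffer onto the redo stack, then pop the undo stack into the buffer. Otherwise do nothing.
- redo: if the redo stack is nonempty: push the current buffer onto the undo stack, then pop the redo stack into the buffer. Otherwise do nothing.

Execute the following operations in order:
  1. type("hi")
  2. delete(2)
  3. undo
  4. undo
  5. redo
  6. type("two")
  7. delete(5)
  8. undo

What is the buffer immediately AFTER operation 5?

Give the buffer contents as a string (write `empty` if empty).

Answer: hi

Derivation:
After op 1 (type): buf='hi' undo_depth=1 redo_depth=0
After op 2 (delete): buf='(empty)' undo_depth=2 redo_depth=0
After op 3 (undo): buf='hi' undo_depth=1 redo_depth=1
After op 4 (undo): buf='(empty)' undo_depth=0 redo_depth=2
After op 5 (redo): buf='hi' undo_depth=1 redo_depth=1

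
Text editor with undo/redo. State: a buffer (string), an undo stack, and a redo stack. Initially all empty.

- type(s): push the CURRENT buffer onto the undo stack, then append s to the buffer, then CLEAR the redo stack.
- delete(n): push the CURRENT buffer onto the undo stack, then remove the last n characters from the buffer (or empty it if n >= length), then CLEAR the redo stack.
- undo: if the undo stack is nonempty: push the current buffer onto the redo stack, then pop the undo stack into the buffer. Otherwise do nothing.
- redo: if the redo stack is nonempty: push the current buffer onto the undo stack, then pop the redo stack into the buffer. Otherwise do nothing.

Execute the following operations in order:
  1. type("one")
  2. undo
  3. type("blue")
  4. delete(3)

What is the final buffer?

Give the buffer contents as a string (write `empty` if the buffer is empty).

Answer: b

Derivation:
After op 1 (type): buf='one' undo_depth=1 redo_depth=0
After op 2 (undo): buf='(empty)' undo_depth=0 redo_depth=1
After op 3 (type): buf='blue' undo_depth=1 redo_depth=0
After op 4 (delete): buf='b' undo_depth=2 redo_depth=0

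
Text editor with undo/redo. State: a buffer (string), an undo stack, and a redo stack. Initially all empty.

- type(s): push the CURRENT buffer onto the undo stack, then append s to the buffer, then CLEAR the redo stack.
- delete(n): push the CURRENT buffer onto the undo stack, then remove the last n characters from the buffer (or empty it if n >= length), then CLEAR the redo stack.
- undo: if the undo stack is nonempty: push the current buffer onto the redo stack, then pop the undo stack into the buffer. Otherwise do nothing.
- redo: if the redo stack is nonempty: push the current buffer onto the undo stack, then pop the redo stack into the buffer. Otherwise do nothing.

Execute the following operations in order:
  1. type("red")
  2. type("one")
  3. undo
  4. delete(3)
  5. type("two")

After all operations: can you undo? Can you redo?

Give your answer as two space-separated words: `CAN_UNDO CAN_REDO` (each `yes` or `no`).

After op 1 (type): buf='red' undo_depth=1 redo_depth=0
After op 2 (type): buf='redone' undo_depth=2 redo_depth=0
After op 3 (undo): buf='red' undo_depth=1 redo_depth=1
After op 4 (delete): buf='(empty)' undo_depth=2 redo_depth=0
After op 5 (type): buf='two' undo_depth=3 redo_depth=0

Answer: yes no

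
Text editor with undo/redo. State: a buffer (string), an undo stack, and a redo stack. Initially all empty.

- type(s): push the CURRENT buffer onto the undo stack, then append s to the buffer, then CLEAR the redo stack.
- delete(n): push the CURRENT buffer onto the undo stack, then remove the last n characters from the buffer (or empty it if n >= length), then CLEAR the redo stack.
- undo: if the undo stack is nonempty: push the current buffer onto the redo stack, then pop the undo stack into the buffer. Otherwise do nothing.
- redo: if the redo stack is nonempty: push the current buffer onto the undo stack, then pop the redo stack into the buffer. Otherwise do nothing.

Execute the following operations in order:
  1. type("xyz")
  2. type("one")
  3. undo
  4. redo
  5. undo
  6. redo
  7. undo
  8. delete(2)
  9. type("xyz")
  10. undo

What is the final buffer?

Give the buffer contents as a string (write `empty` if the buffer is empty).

After op 1 (type): buf='xyz' undo_depth=1 redo_depth=0
After op 2 (type): buf='xyzone' undo_depth=2 redo_depth=0
After op 3 (undo): buf='xyz' undo_depth=1 redo_depth=1
After op 4 (redo): buf='xyzone' undo_depth=2 redo_depth=0
After op 5 (undo): buf='xyz' undo_depth=1 redo_depth=1
After op 6 (redo): buf='xyzone' undo_depth=2 redo_depth=0
After op 7 (undo): buf='xyz' undo_depth=1 redo_depth=1
After op 8 (delete): buf='x' undo_depth=2 redo_depth=0
After op 9 (type): buf='xxyz' undo_depth=3 redo_depth=0
After op 10 (undo): buf='x' undo_depth=2 redo_depth=1

Answer: x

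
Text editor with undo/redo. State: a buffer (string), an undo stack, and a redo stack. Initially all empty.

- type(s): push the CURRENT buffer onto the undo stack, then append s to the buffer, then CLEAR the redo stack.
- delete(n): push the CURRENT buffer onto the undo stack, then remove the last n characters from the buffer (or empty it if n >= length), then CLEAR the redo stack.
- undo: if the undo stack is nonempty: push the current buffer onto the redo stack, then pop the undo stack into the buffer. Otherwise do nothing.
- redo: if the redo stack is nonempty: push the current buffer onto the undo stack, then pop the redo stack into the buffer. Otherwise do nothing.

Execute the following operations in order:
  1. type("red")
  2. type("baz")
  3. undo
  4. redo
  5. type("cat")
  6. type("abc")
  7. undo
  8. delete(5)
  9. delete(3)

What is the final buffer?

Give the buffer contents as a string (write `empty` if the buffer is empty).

After op 1 (type): buf='red' undo_depth=1 redo_depth=0
After op 2 (type): buf='redbaz' undo_depth=2 redo_depth=0
After op 3 (undo): buf='red' undo_depth=1 redo_depth=1
After op 4 (redo): buf='redbaz' undo_depth=2 redo_depth=0
After op 5 (type): buf='redbazcat' undo_depth=3 redo_depth=0
After op 6 (type): buf='redbazcatabc' undo_depth=4 redo_depth=0
After op 7 (undo): buf='redbazcat' undo_depth=3 redo_depth=1
After op 8 (delete): buf='redb' undo_depth=4 redo_depth=0
After op 9 (delete): buf='r' undo_depth=5 redo_depth=0

Answer: r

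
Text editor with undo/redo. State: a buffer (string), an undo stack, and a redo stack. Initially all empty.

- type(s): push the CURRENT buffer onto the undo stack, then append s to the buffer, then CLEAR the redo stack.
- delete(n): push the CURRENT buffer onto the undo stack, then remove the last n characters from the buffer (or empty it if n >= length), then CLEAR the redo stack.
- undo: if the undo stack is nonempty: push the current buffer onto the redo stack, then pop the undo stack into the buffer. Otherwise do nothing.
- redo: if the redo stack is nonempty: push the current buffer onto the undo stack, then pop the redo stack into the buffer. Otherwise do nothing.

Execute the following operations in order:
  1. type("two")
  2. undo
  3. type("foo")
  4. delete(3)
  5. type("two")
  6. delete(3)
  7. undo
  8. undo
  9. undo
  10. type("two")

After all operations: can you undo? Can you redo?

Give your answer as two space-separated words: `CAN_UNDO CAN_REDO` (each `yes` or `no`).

Answer: yes no

Derivation:
After op 1 (type): buf='two' undo_depth=1 redo_depth=0
After op 2 (undo): buf='(empty)' undo_depth=0 redo_depth=1
After op 3 (type): buf='foo' undo_depth=1 redo_depth=0
After op 4 (delete): buf='(empty)' undo_depth=2 redo_depth=0
After op 5 (type): buf='two' undo_depth=3 redo_depth=0
After op 6 (delete): buf='(empty)' undo_depth=4 redo_depth=0
After op 7 (undo): buf='two' undo_depth=3 redo_depth=1
After op 8 (undo): buf='(empty)' undo_depth=2 redo_depth=2
After op 9 (undo): buf='foo' undo_depth=1 redo_depth=3
After op 10 (type): buf='footwo' undo_depth=2 redo_depth=0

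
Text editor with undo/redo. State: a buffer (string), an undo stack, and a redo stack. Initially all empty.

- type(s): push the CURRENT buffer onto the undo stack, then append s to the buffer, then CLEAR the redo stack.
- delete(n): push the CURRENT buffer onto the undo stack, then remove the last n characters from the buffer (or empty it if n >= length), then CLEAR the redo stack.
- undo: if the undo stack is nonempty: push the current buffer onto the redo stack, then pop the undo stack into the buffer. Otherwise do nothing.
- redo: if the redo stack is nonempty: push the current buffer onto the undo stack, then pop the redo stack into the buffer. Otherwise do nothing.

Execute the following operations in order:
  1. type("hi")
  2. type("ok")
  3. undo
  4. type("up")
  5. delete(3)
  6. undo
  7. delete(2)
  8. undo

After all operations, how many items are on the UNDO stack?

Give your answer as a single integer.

Answer: 2

Derivation:
After op 1 (type): buf='hi' undo_depth=1 redo_depth=0
After op 2 (type): buf='hiok' undo_depth=2 redo_depth=0
After op 3 (undo): buf='hi' undo_depth=1 redo_depth=1
After op 4 (type): buf='hiup' undo_depth=2 redo_depth=0
After op 5 (delete): buf='h' undo_depth=3 redo_depth=0
After op 6 (undo): buf='hiup' undo_depth=2 redo_depth=1
After op 7 (delete): buf='hi' undo_depth=3 redo_depth=0
After op 8 (undo): buf='hiup' undo_depth=2 redo_depth=1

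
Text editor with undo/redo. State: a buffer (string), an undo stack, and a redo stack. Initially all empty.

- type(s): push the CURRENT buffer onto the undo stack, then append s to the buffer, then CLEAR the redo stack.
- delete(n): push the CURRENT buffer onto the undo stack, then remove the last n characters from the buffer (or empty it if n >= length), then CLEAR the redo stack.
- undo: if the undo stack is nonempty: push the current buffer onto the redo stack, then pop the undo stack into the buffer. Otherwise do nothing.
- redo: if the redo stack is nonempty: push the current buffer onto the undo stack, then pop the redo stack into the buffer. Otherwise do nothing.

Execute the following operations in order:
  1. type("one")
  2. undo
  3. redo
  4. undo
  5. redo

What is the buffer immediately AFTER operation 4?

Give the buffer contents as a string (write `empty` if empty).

Answer: empty

Derivation:
After op 1 (type): buf='one' undo_depth=1 redo_depth=0
After op 2 (undo): buf='(empty)' undo_depth=0 redo_depth=1
After op 3 (redo): buf='one' undo_depth=1 redo_depth=0
After op 4 (undo): buf='(empty)' undo_depth=0 redo_depth=1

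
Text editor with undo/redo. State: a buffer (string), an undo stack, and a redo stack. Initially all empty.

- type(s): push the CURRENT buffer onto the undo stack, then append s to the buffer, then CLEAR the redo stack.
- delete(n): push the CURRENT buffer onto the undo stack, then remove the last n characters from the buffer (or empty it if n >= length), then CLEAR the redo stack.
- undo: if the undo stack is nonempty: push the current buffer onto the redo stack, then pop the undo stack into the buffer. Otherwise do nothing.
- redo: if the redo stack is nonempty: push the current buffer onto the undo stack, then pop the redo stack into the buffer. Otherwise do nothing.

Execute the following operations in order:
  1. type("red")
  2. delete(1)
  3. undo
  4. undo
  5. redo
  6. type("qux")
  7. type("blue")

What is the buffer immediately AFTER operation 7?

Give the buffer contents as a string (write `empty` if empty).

After op 1 (type): buf='red' undo_depth=1 redo_depth=0
After op 2 (delete): buf='re' undo_depth=2 redo_depth=0
After op 3 (undo): buf='red' undo_depth=1 redo_depth=1
After op 4 (undo): buf='(empty)' undo_depth=0 redo_depth=2
After op 5 (redo): buf='red' undo_depth=1 redo_depth=1
After op 6 (type): buf='redqux' undo_depth=2 redo_depth=0
After op 7 (type): buf='redquxblue' undo_depth=3 redo_depth=0

Answer: redquxblue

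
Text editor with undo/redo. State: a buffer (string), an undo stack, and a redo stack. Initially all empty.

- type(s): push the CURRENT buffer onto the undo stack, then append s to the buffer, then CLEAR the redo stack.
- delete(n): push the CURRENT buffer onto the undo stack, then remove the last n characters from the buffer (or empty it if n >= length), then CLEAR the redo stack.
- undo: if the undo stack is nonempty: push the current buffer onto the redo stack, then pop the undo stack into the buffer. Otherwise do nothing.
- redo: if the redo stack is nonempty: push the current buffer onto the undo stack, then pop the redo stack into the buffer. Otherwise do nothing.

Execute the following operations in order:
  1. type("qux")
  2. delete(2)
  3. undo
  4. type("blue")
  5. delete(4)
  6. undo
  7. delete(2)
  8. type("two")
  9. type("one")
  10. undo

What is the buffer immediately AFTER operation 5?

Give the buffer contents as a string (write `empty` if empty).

After op 1 (type): buf='qux' undo_depth=1 redo_depth=0
After op 2 (delete): buf='q' undo_depth=2 redo_depth=0
After op 3 (undo): buf='qux' undo_depth=1 redo_depth=1
After op 4 (type): buf='quxblue' undo_depth=2 redo_depth=0
After op 5 (delete): buf='qux' undo_depth=3 redo_depth=0

Answer: qux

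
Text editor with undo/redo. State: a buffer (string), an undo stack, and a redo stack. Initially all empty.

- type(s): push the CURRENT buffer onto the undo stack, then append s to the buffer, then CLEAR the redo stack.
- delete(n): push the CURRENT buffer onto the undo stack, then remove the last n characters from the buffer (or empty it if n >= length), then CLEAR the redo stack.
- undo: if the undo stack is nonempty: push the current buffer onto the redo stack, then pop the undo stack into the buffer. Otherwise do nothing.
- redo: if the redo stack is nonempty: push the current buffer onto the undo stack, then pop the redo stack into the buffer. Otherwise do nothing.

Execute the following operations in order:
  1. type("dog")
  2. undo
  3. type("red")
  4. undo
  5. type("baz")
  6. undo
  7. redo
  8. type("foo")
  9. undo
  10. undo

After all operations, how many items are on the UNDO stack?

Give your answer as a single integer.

After op 1 (type): buf='dog' undo_depth=1 redo_depth=0
After op 2 (undo): buf='(empty)' undo_depth=0 redo_depth=1
After op 3 (type): buf='red' undo_depth=1 redo_depth=0
After op 4 (undo): buf='(empty)' undo_depth=0 redo_depth=1
After op 5 (type): buf='baz' undo_depth=1 redo_depth=0
After op 6 (undo): buf='(empty)' undo_depth=0 redo_depth=1
After op 7 (redo): buf='baz' undo_depth=1 redo_depth=0
After op 8 (type): buf='bazfoo' undo_depth=2 redo_depth=0
After op 9 (undo): buf='baz' undo_depth=1 redo_depth=1
After op 10 (undo): buf='(empty)' undo_depth=0 redo_depth=2

Answer: 0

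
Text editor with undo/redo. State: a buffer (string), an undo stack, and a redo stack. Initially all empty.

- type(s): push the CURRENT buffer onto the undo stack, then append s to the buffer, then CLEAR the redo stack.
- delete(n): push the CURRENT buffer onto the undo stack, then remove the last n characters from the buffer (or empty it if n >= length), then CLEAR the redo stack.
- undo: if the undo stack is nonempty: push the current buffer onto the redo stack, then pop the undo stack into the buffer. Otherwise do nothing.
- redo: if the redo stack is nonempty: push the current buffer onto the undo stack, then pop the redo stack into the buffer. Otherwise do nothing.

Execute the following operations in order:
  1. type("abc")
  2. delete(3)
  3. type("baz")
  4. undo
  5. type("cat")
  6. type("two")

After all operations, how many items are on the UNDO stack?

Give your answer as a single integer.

Answer: 4

Derivation:
After op 1 (type): buf='abc' undo_depth=1 redo_depth=0
After op 2 (delete): buf='(empty)' undo_depth=2 redo_depth=0
After op 3 (type): buf='baz' undo_depth=3 redo_depth=0
After op 4 (undo): buf='(empty)' undo_depth=2 redo_depth=1
After op 5 (type): buf='cat' undo_depth=3 redo_depth=0
After op 6 (type): buf='cattwo' undo_depth=4 redo_depth=0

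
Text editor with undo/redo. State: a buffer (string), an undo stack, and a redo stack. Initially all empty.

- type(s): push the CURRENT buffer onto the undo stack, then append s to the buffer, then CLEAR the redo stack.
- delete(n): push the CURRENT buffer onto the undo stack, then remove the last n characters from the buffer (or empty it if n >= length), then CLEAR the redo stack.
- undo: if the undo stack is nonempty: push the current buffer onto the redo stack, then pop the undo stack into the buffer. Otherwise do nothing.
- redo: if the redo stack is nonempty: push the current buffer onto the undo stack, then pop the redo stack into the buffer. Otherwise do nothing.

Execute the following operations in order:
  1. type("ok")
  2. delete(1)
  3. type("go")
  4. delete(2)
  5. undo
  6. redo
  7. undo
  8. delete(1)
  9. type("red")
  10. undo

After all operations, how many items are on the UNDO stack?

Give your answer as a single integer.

After op 1 (type): buf='ok' undo_depth=1 redo_depth=0
After op 2 (delete): buf='o' undo_depth=2 redo_depth=0
After op 3 (type): buf='ogo' undo_depth=3 redo_depth=0
After op 4 (delete): buf='o' undo_depth=4 redo_depth=0
After op 5 (undo): buf='ogo' undo_depth=3 redo_depth=1
After op 6 (redo): buf='o' undo_depth=4 redo_depth=0
After op 7 (undo): buf='ogo' undo_depth=3 redo_depth=1
After op 8 (delete): buf='og' undo_depth=4 redo_depth=0
After op 9 (type): buf='ogred' undo_depth=5 redo_depth=0
After op 10 (undo): buf='og' undo_depth=4 redo_depth=1

Answer: 4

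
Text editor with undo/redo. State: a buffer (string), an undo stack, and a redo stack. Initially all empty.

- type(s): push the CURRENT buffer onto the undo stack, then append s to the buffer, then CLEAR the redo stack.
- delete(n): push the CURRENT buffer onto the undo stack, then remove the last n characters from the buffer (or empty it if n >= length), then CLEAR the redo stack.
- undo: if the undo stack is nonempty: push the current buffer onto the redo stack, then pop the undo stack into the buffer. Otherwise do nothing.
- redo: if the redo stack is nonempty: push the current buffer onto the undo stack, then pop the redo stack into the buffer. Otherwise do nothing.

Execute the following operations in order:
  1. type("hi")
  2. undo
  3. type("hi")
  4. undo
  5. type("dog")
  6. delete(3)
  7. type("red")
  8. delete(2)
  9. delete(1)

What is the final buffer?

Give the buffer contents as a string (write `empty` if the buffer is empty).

After op 1 (type): buf='hi' undo_depth=1 redo_depth=0
After op 2 (undo): buf='(empty)' undo_depth=0 redo_depth=1
After op 3 (type): buf='hi' undo_depth=1 redo_depth=0
After op 4 (undo): buf='(empty)' undo_depth=0 redo_depth=1
After op 5 (type): buf='dog' undo_depth=1 redo_depth=0
After op 6 (delete): buf='(empty)' undo_depth=2 redo_depth=0
After op 7 (type): buf='red' undo_depth=3 redo_depth=0
After op 8 (delete): buf='r' undo_depth=4 redo_depth=0
After op 9 (delete): buf='(empty)' undo_depth=5 redo_depth=0

Answer: empty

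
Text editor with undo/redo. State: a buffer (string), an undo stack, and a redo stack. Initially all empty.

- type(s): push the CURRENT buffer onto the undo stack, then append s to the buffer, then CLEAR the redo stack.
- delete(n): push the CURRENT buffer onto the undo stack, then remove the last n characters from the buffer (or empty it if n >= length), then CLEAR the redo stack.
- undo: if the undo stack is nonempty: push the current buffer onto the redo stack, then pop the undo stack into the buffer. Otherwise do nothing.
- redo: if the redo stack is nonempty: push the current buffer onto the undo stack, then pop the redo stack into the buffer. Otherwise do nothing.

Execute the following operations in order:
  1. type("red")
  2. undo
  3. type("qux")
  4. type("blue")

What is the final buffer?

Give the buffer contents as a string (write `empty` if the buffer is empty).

After op 1 (type): buf='red' undo_depth=1 redo_depth=0
After op 2 (undo): buf='(empty)' undo_depth=0 redo_depth=1
After op 3 (type): buf='qux' undo_depth=1 redo_depth=0
After op 4 (type): buf='quxblue' undo_depth=2 redo_depth=0

Answer: quxblue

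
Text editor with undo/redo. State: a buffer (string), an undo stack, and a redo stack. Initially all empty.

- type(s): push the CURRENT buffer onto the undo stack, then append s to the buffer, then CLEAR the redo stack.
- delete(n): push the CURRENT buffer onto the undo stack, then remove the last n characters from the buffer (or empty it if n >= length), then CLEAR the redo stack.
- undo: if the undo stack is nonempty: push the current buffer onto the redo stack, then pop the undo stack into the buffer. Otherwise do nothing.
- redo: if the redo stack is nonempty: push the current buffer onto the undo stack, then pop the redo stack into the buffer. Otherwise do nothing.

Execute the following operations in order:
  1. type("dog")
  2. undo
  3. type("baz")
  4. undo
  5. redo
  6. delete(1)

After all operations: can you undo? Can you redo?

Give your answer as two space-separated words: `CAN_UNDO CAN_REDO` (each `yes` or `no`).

Answer: yes no

Derivation:
After op 1 (type): buf='dog' undo_depth=1 redo_depth=0
After op 2 (undo): buf='(empty)' undo_depth=0 redo_depth=1
After op 3 (type): buf='baz' undo_depth=1 redo_depth=0
After op 4 (undo): buf='(empty)' undo_depth=0 redo_depth=1
After op 5 (redo): buf='baz' undo_depth=1 redo_depth=0
After op 6 (delete): buf='ba' undo_depth=2 redo_depth=0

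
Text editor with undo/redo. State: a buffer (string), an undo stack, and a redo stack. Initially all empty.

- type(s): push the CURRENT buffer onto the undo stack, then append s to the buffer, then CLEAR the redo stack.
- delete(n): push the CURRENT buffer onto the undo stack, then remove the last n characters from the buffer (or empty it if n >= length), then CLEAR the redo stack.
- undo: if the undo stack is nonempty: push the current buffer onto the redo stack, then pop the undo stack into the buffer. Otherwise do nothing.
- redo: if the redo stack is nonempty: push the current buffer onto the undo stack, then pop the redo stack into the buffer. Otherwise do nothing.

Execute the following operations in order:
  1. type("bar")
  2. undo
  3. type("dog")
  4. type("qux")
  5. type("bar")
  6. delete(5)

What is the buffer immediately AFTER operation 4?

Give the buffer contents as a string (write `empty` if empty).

Answer: dogqux

Derivation:
After op 1 (type): buf='bar' undo_depth=1 redo_depth=0
After op 2 (undo): buf='(empty)' undo_depth=0 redo_depth=1
After op 3 (type): buf='dog' undo_depth=1 redo_depth=0
After op 4 (type): buf='dogqux' undo_depth=2 redo_depth=0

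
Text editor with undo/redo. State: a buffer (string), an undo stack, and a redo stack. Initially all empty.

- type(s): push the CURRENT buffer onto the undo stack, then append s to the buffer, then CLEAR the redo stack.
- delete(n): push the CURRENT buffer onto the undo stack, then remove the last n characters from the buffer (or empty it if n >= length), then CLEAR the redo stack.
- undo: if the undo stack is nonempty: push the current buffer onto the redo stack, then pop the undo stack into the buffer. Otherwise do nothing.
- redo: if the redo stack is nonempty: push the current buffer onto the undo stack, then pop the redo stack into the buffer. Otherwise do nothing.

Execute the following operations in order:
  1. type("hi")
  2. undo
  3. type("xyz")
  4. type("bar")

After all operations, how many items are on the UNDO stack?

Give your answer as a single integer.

Answer: 2

Derivation:
After op 1 (type): buf='hi' undo_depth=1 redo_depth=0
After op 2 (undo): buf='(empty)' undo_depth=0 redo_depth=1
After op 3 (type): buf='xyz' undo_depth=1 redo_depth=0
After op 4 (type): buf='xyzbar' undo_depth=2 redo_depth=0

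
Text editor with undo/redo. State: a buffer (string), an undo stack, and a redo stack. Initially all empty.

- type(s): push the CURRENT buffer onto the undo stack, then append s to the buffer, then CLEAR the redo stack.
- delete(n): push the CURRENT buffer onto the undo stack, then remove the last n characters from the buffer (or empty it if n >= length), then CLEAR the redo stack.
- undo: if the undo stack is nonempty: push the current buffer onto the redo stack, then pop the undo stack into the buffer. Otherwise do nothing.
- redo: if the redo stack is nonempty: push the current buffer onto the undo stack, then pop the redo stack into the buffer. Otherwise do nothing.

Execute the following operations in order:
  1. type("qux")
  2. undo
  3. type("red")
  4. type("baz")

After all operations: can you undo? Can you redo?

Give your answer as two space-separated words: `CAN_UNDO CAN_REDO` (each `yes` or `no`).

After op 1 (type): buf='qux' undo_depth=1 redo_depth=0
After op 2 (undo): buf='(empty)' undo_depth=0 redo_depth=1
After op 3 (type): buf='red' undo_depth=1 redo_depth=0
After op 4 (type): buf='redbaz' undo_depth=2 redo_depth=0

Answer: yes no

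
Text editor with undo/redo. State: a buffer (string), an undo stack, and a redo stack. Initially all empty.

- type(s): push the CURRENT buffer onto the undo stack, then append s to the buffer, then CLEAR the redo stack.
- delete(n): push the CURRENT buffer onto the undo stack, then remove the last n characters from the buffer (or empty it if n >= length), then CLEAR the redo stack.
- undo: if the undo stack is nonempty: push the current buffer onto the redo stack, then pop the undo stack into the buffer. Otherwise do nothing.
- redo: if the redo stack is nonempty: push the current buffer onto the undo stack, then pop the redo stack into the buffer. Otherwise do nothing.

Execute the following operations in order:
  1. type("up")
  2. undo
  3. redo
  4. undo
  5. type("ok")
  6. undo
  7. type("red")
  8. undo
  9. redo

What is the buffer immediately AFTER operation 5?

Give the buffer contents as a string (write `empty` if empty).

Answer: ok

Derivation:
After op 1 (type): buf='up' undo_depth=1 redo_depth=0
After op 2 (undo): buf='(empty)' undo_depth=0 redo_depth=1
After op 3 (redo): buf='up' undo_depth=1 redo_depth=0
After op 4 (undo): buf='(empty)' undo_depth=0 redo_depth=1
After op 5 (type): buf='ok' undo_depth=1 redo_depth=0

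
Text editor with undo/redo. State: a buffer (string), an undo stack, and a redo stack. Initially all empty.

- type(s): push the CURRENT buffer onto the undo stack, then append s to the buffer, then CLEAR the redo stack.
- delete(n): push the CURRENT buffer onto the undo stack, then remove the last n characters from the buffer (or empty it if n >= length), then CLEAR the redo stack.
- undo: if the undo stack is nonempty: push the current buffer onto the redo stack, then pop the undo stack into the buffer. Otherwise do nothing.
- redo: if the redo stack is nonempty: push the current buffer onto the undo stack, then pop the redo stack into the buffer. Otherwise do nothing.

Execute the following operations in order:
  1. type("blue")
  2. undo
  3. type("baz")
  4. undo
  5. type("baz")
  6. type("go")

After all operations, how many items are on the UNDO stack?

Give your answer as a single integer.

After op 1 (type): buf='blue' undo_depth=1 redo_depth=0
After op 2 (undo): buf='(empty)' undo_depth=0 redo_depth=1
After op 3 (type): buf='baz' undo_depth=1 redo_depth=0
After op 4 (undo): buf='(empty)' undo_depth=0 redo_depth=1
After op 5 (type): buf='baz' undo_depth=1 redo_depth=0
After op 6 (type): buf='bazgo' undo_depth=2 redo_depth=0

Answer: 2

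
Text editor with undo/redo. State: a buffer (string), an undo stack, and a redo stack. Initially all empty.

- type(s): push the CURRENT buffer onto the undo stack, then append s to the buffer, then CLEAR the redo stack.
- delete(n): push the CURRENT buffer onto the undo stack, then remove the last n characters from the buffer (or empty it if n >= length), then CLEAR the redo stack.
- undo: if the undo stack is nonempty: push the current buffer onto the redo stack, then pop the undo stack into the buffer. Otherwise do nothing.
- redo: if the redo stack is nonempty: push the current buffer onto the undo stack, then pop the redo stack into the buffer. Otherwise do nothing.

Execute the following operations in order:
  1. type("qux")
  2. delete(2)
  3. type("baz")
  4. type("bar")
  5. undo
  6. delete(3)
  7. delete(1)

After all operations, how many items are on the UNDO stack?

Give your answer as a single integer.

Answer: 5

Derivation:
After op 1 (type): buf='qux' undo_depth=1 redo_depth=0
After op 2 (delete): buf='q' undo_depth=2 redo_depth=0
After op 3 (type): buf='qbaz' undo_depth=3 redo_depth=0
After op 4 (type): buf='qbazbar' undo_depth=4 redo_depth=0
After op 5 (undo): buf='qbaz' undo_depth=3 redo_depth=1
After op 6 (delete): buf='q' undo_depth=4 redo_depth=0
After op 7 (delete): buf='(empty)' undo_depth=5 redo_depth=0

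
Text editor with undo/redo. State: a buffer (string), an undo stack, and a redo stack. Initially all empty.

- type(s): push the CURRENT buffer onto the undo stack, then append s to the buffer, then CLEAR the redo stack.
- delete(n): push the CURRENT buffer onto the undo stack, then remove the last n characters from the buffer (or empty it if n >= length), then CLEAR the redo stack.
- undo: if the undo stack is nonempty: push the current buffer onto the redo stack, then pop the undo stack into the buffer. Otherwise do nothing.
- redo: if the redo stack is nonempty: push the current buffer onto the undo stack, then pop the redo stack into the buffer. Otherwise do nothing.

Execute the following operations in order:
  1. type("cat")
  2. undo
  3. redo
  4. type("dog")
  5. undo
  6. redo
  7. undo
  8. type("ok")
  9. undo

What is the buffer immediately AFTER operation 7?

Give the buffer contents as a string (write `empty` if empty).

After op 1 (type): buf='cat' undo_depth=1 redo_depth=0
After op 2 (undo): buf='(empty)' undo_depth=0 redo_depth=1
After op 3 (redo): buf='cat' undo_depth=1 redo_depth=0
After op 4 (type): buf='catdog' undo_depth=2 redo_depth=0
After op 5 (undo): buf='cat' undo_depth=1 redo_depth=1
After op 6 (redo): buf='catdog' undo_depth=2 redo_depth=0
After op 7 (undo): buf='cat' undo_depth=1 redo_depth=1

Answer: cat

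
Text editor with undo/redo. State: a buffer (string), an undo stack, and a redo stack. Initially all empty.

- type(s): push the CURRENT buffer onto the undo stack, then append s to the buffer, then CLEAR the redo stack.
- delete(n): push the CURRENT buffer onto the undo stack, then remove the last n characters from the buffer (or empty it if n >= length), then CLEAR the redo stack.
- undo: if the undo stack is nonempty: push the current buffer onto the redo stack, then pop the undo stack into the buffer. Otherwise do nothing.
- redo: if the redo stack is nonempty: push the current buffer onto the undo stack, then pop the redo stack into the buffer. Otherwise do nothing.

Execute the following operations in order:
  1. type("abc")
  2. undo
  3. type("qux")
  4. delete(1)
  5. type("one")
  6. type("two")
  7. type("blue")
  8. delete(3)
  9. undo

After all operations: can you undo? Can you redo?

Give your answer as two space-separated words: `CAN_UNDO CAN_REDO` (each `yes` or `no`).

Answer: yes yes

Derivation:
After op 1 (type): buf='abc' undo_depth=1 redo_depth=0
After op 2 (undo): buf='(empty)' undo_depth=0 redo_depth=1
After op 3 (type): buf='qux' undo_depth=1 redo_depth=0
After op 4 (delete): buf='qu' undo_depth=2 redo_depth=0
After op 5 (type): buf='quone' undo_depth=3 redo_depth=0
After op 6 (type): buf='quonetwo' undo_depth=4 redo_depth=0
After op 7 (type): buf='quonetwoblue' undo_depth=5 redo_depth=0
After op 8 (delete): buf='quonetwob' undo_depth=6 redo_depth=0
After op 9 (undo): buf='quonetwoblue' undo_depth=5 redo_depth=1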